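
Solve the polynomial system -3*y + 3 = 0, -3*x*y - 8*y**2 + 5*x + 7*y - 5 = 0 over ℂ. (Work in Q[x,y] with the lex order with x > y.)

Compute a lex Gröbner basis by Buchberger's algorithm.
f_1 = -3*y + 3, LT = y.
f_2 = -3*x*y + 5*x - 8*y**2 + 7*y - 5, LT = x*y.

S(f_1,f_2): lcm = x*y. S = 2/3*x - 8/3*y**2 + 7/3*y - 5/3.
  leading term x: no divisor's leading term divides it; move 2/3*x to the remainder.
  leading term y**2: subtract (8/9*y)·f_1 from -8/3*y**2 + 7/3*y - 5/3 → -1/3*y - 5/3
  leading term y: subtract (1/9)·f_1 from -1/3*y - 5/3 → -2
  leading term 1: no divisor's leading term divides it; move -2 to the remainder.
  remainder 2/3*x - 2 ≠ 0; add h_3 = 2/3*x - 2 to the basis.

S(f_1,h_3): leading monomials are coprime, so the S-polynomial reduces to 0 (Buchberger's first criterion).
S(f_2,h_3): lcm = x*y. S = -5/3*x + 8/3*y**2 + 2/3*y + 5/3.
  leading term x: subtract (-5/2)·h_3 from -5/3*x + 8/3*y**2 + 2/3*y + 5/3 → 8/3*y**2 + 2/3*y - 10/3
  leading term y**2: subtract (-8/9*y)·f_1 from 8/3*y**2 + 2/3*y - 10/3 → 10/3*y - 10/3
  leading term y: subtract (-10/9)·f_1 from 10/3*y - 10/3 → 0
  remainder 0.

Every S-polynomial of the final basis reduces to 0, so we have a Gröbner basis.
Inter-reduce: drop elements whose leading term is divisible by another's, tail-reduce, and make monic.
Reduced Gröbner basis: {x - 3, y - 1}.

From the last basis element, y - 1 = 0, so y takes values in {1}. Each choice, substituted upward through the basis, yields the corresponding point(s) of the solution set.
  y = 1: the earlier basis element becomes x - 3 = 0, giving x = 3 — point (3, 1).
A lex Gröbner basis triangularizes the system, enabling back-substitution.

{(3, 1)}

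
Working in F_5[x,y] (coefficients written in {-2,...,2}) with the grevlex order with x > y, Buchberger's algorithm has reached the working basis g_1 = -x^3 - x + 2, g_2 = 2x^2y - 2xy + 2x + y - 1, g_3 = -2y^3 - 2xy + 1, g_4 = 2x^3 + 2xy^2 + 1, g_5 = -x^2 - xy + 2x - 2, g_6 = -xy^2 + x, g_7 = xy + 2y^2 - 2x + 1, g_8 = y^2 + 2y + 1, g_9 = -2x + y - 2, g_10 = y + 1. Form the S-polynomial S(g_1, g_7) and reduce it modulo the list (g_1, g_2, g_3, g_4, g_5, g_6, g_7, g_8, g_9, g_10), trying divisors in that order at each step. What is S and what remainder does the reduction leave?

lcm(LM(g_1), LM(g_7)) = x^3y.
S = (lcm/LT(g_1))·g_1 − (lcm/LT(g_7))·g_7 = -2x^2y^2 + 2x^3 - x^2 + xy - 2y.
Reduce S modulo (g_1, g_2, g_3, g_4, g_5, g_6, g_7, g_8, g_9, g_10) in that order:
  leading term x^2y^2: subtract (-y)·g_2 from -2x^2y^2 + 2x^3 - x^2 + xy - 2y → 2x^3 - 2xy^2 - x^2 - 2xy + y^2 + 2y
  leading term x^3: subtract (-2)·g_1 from 2x^3 - 2xy^2 - x^2 - 2xy + y^2 + 2y → -2xy^2 - x^2 - 2xy + y^2 - 2x + 2y - 1
  leading term xy^2: subtract (2)·g_6 from -2xy^2 - x^2 - 2xy + y^2 - 2x + 2y - 1 → -x^2 - 2xy + y^2 + x + 2y - 1
  leading term x^2: subtract (1)·g_5 from -x^2 - 2xy + y^2 + x + 2y - 1 → -xy + y^2 - x + 2y + 1
  leading term xy: subtract (-1)·g_7 from -xy + y^2 - x + 2y + 1 → -2y^2 + 2x + 2y + 2
  leading term y^2: subtract (-2)·g_8 from -2y^2 + 2x + 2y + 2 → 2x + y - 1
  leading term x: subtract (-1)·g_9 from 2x + y - 1 → 2y + 2
  leading term y: subtract (2)·g_10 from 2y + 2 → 0
The remainder is 0, so this S-polynomial contributes no new basis element.

S(g_1, g_7) = -2x^2y^2 + 2x^3 - x^2 + xy - 2y; remainder on division = 0.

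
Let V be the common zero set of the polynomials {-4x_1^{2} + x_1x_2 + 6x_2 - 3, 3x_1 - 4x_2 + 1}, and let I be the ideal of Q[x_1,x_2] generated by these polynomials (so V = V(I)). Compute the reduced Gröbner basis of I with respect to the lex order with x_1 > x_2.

f_1 = -4x_1^{2} + x_1x_2 + 6x_2 - 3, LT = x_1^{2}.
f_2 = 3x_1 - 4x_2 + 1, LT = x_1.

S(f_1,f_2): lcm = x_1^{2}. S = \tfrac{13}{12}x_1x_2 - \tfrac{1}{3}x_1 - \tfrac{3}{2}x_2 + \tfrac{3}{4}.
  leading term x_1x_2: subtract (\tfrac{13}{36}x_2)·f_2 from \tfrac{13}{12}x_1x_2 - \tfrac{1}{3}x_1 - \tfrac{3}{2}x_2 + \tfrac{3}{4} → -\tfrac{1}{3}x_1 + \tfrac{13}{9}x_2^{2} - \tfrac{67}{36}x_2 + \tfrac{3}{4}
  leading term x_1: subtract (-\tfrac{1}{9})·f_2 from -\tfrac{1}{3}x_1 + \tfrac{13}{9}x_2^{2} - \tfrac{67}{36}x_2 + \tfrac{3}{4} → \tfrac{13}{9}x_2^{2} - \tfrac{83}{36}x_2 + \tfrac{31}{36}
  leading term x_2^{2}: no divisor's leading term divides it; move \tfrac{13}{9}x_2^{2} to the remainder.
  leading term x_2: no divisor's leading term divides it; move -\tfrac{83}{36}x_2 to the remainder.
  leading term 1: no divisor's leading term divides it; move \tfrac{31}{36} to the remainder.
  remainder \tfrac{13}{9}x_2^{2} - \tfrac{83}{36}x_2 + \tfrac{31}{36} ≠ 0; add g_3 = \tfrac{13}{9}x_2^{2} - \tfrac{83}{36}x_2 + \tfrac{31}{36} to the basis.

The other S-polynomials (S(f_1,g_3), S(f_2,g_3)) all reduce to 0 modulo the current basis, so we have a Gröbner basis.
Inter-reduce: drop elements whose leading term is divisible by another's, tail-reduce, and make monic.

G = {x_1 - \tfrac{4}{3}x_2 + \tfrac{1}{3}, x_2^{2} - \tfrac{83}{52}x_2 + \tfrac{31}{52}}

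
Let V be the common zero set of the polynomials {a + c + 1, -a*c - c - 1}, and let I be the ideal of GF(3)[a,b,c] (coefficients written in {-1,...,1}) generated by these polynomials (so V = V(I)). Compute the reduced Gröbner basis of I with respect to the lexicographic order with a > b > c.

This is the nonlinear analogue of row-reducing a linear system.

f_1 = a + c + 1, LT = a.
f_2 = -a*c - c - 1, LT = a*c.

S(f_1,f_2): lcm = a*c. S = c**2 - 1.
  leading term c**2: no divisor's leading term divides it; move c**2 to the remainder.
  leading term 1: no divisor's leading term divides it; move -1 to the remainder.
  remainder c**2 - 1 ≠ 0; add g_3 = c**2 - 1 to the basis.

The other S-polynomials (S(f_1,g_3), S(f_2,g_3)) all reduce to 0 modulo the current basis, so we have a Gröbner basis.
Inter-reduce: drop elements whose leading term is divisible by another's, tail-reduce, and make monic.

G = {a + c + 1, c**2 - 1}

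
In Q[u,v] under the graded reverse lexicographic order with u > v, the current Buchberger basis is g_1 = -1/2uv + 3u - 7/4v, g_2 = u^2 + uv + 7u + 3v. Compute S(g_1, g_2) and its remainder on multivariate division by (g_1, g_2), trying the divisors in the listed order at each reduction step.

lcm(LM(g_1), LM(g_2)) = u^2v.
S = (lcm/LT(g_1))·g_1 − (lcm/LT(g_2))·g_2 = -uv^2 - 6u^2 - 7/2uv - 3v^2.
Reduce S modulo (g_1, g_2) in that order:
  leading term uv^2: subtract (2v)·g_1 from -uv^2 - 6u^2 - 7/2uv - 3v^2 → -6u^2 - 19/2uv + 1/2v^2
  leading term u^2: subtract (-6)·g_2 from -6u^2 - 19/2uv + 1/2v^2 → -7/2uv + 1/2v^2 + 42u + 18v
  leading term uv: subtract (7)·g_1 from -7/2uv + 1/2v^2 + 42u + 18v → 1/2v^2 + 21u + 121/4v
  leading term v^2: no divisor's leading term divides it; move 1/2v^2 to the remainder.
  leading term u: no divisor's leading term divides it; move 21u to the remainder.
  leading term v: no divisor's leading term divides it; move 121/4v to the remainder.
The remainder 1/2v^2 + 21u + 121/4v is nonzero, so it would be added as the next basis element.
An S-polynomial is built so that the two leading terms cancel; whether anything survives reduction is exactly the Gröbner-basis criterion.

S(g_1, g_2) = -uv^2 - 6u^2 - 7/2uv - 3v^2; remainder on division = 1/2v^2 + 21u + 121/4v.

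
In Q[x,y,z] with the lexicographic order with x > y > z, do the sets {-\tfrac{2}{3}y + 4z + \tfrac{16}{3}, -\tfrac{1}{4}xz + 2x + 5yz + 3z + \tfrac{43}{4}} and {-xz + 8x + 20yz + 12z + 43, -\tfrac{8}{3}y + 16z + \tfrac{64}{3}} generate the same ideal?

Equality of ideals is decidable: compute both reduced Gröbner bases (unique for the ordering) and check whether they agree.
Buchberger on the first generating set:
f_1 = -\tfrac{2}{3}y + 4z + \tfrac{16}{3}, LT = y.
f_2 = -\tfrac{1}{4}xz + 2x + 5yz + 3z + \tfrac{43}{4}, LT = xz.

The S-polynomials (S(f_1,f_2)) all reduce to 0 modulo the current basis, so we have a Gröbner basis.
Inter-reduce: drop elements whose leading term is divisible by another's, tail-reduce, and make monic.
Reduced Gröbner basis: {xz - 8x - 120z^{2} - 172z - 43, y - 6z - 8}.

Buchberger on the second generating set:
h_1 = -xz + 8x + 20yz + 12z + 43, LT = xz.
h_2 = -\tfrac{8}{3}y + 16z + \tfrac{64}{3}, LT = y.

The S-polynomials (S(h_1,h_2)) all reduce to 0 modulo the current basis, so we have a Gröbner basis.
Inter-reduce: drop elements whose leading term is divisible by another's, tail-reduce, and make monic.
Reduced Gröbner basis: {xz - 8x - 120z^{2} - 172z - 43, y - 6z - 8}.

The two bases agree; hence the ideals are identical.

Yes, the ideals are equal.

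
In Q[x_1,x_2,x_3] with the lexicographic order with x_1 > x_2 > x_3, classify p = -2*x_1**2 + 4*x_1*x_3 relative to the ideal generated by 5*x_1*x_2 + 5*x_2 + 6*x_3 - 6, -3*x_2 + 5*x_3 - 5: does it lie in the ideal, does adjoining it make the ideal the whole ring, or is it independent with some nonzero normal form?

First compute the reduced Gröbner basis of I by Buchberger's algorithm.
f_1 = 5*x_1*x_2 + 5*x_2 + 6*x_3 - 6, LT = x_1*x_2.
f_2 = -3*x_2 + 5*x_3 - 5, LT = x_2.

S(f_1,f_2): lcm = x_1*x_2. S = 5/3*x_1*x_3 - 5/3*x_1 + x_2 + 6/5*x_3 - 6/5.
  reduce S modulo (f_1, f_2):
  remainder 5/3*x_1*x_3 - 5/3*x_1 + 43/15*x_3 - 43/15 ≠ 0; add h_3 = 5/3*x_1*x_3 - 5/3*x_1 + 43/15*x_3 - 43/15 to the basis.

The other S-polynomials (S(f_1,h_3), S(f_2,h_3)) all reduce to 0 modulo the current basis, so we have a Gröbner basis.
Inter-reduce: drop elements whose leading term is divisible by another's, tail-reduce, and make monic.
Reduced Gröbner basis: {x_1*x_3 - x_1 + 43/25*x_3 - 43/25, x_2 - 5/3*x_3 + 5/3}.
Label its elements g_1 = x_1*x_3 - x_1 + 43/25*x_3 - 43/25, g_2 = x_2 - 5/3*x_3 + 5/3.

Reduce p = -2*x_1**2 + 4*x_1*x_3 modulo G:
  leading term x_1**2: no divisor's leading term divides it; move -2*x_1**2 to the remainder.
  leading term x_1*x_3: subtract (4)·g_1 from 4*x_1*x_3 → 4*x_1 - 172/25*x_3 + 172/25
  leading term x_1: no divisor's leading term divides it; move 4*x_1 to the remainder.
  leading term x_3: no divisor's leading term divides it; move -172/25*x_3 to the remainder.
  leading term 1: no divisor's leading term divides it; move 172/25 to the remainder.
  normal form = -2*x_1**2 + 4*x_1 - 172/25*x_3 + 172/25.
The normal form is nonzero, so p ∉ I. Since p minus its normal form lies in I, I + (p) = I + (r) where r = -2*x_1**2 + 4*x_1 - 172/25*x_3 + 172/25; decide whether this ideal is the whole ring.
Run Buchberger on G together with r (pairs among the g_i already reduce to 0 since G is a Gröbner basis):
g_1 = x_1*x_3 - x_1 + 43/25*x_3 - 43/25, LT = x_1*x_3.
g_2 = x_2 - 5/3*x_3 + 5/3, LT = x_2.
r = -2*x_1**2 + 4*x_1 - 172/25*x_3 + 172/25, LT = x_1**2.

S(g_1,r): lcm = x_1**2*x_3. S = -x_1**2 + 93/25*x_1*x_3 - 43/25*x_1 - 86/25*x_3**2 + 86/25*x_3.
  reduce S modulo (g_1, g_2, r):
  remainder -86/25*x_3**2 + 301/625*x_3 + 1849/625 ≠ 0; add m_4 = -86/25*x_3**2 + 301/625*x_3 + 1849/625 to the basis.

The other S-polynomials (S(g_1,g_2), S(g_2,r), S(g_1,m_4), S(g_2,m_4), S(r,m_4)) all reduce to 0 modulo the current basis, so we have a Gröbner basis.
Inter-reduce: drop elements whose leading term is divisible by another's, tail-reduce, and make monic.
Reduced Gröbner basis: {x_1**2 - 2*x_1 + 86/25*x_3 - 86/25, x_1*x_3 - x_1 + 43/25*x_3 - 43/25, x_2 - 5/3*x_3 + 5/3, x_3**2 - 7/50*x_3 - 43/50}.
The reduced Gröbner basis of I + (p) is {x_1**2 - 2*x_1 + 86/25*x_3 - 86/25, x_1*x_3 - x_1 + 43/25*x_3 - 43/25, x_2 - 5/3*x_3 + 5/3, x_3**2 - 7/50*x_3 - 43/50} ≠ {1}, a proper ideal, so the enlarged system stays consistent: p is independent of I, with normal form -2*x_1**2 + 4*x_1 - 172/25*x_3 + 172/25.

Ideal membership is decidable via reduction modulo a Gröbner basis.

-2*x_1**2 + 4*x_1*x_3 is independent of I; its normal form modulo I is -2*x_1**2 + 4*x_1 - 172/25*x_3 + 172/25.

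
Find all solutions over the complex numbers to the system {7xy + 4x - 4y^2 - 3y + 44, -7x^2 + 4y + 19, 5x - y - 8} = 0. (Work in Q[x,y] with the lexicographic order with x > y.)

{(1, -3)}

Compute a lex Gröbner basis by Buchberger's algorithm.
f_1 = 7xy + 4x - 4y^2 - 3y + 44, LT = xy.
f_2 = -7x^2 + 4y + 19, LT = x^2.
f_3 = 5x - y - 8, LT = x.

S(f_1,f_2): lcm = x^2y. S = 4/7x^2 - 4/7xy^2 - 3/7xy + 44/7x + 4/7y^2 + 19/7y.
  reduce S modulo (f_1, f_2, f_3):
  remainder -16/49y^3 + 92/343y^2 + 13476/1715y + 432/35 ≠ 0; add h_4 = -16/49y^3 + 92/343y^2 + 13476/1715y + 432/35 to the basis.

S(f_1,f_3): lcm = xy. S = 4/7x - 13/35y^2 + 41/35y + 44/7.
  reduce S modulo (f_1, f_2, f_3, h_4):
  remainder -13/35y^2 + 9/7y + 36/5 ≠ 0; add h_5 = -13/35y^2 + 9/7y + 36/5 to the basis.

S(f_2,f_3): lcm = x^2. S = 1/5xy + 8/5x - 4/7y - 19/7.
  reduce S modulo (f_1, f_2, f_3, h_4, h_5):
  remainder 471/2275y + 1413/2275 ≠ 0; add h_6 = 471/2275y + 1413/2275 to the basis.

The other S-polynomials (S(f_1,h_4), S(f_2,h_4), S(f_3,h_4), S(f_1,h_5), S(f_2,h_5), S(f_3,h_5), S(h_4,h_5), S(f_1,h_6), S(f_2,h_6), S(f_3,h_6), S(h_4,h_6), S(h_5,h_6)) all reduce to 0 modulo the current basis, so we have a Gröbner basis.
Inter-reduce: drop elements whose leading term is divisible by another's, tail-reduce, and make monic.
Reduced Gröbner basis: {x - 1, y + 3}.

From the last basis element, y + 3 = 0, so y takes values in {-3}. Each choice, substituted upward through the basis, yields the corresponding point(s) of the solution set.
  y = -3: the earlier basis element becomes x - 1 = 0, giving x = 1 — point (1, -3).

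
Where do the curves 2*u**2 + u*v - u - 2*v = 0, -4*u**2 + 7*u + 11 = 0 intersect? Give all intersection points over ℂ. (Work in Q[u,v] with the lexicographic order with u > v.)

Compute a lex Gröbner basis by Buchberger's algorithm.
f_1 = 2*u**2 + u*v - u - 2*v, LT = u**2.
f_2 = -4*u**2 + 7*u + 11, LT = u**2.

S(f_1,f_2): lcm = u**2. S = 1/2*u*v + 5/4*u - v + 11/4.
  leading term u*v: no divisor's leading term divides it; move 1/2*u*v to the remainder.
  leading term u: no divisor's leading term divides it; move 5/4*u to the remainder.
  leading term v: no divisor's leading term divides it; move -v to the remainder.
  leading term 1: no divisor's leading term divides it; move 11/4 to the remainder.
  remainder 1/2*u*v + 5/4*u - v + 11/4 ≠ 0; add h_3 = 1/2*u*v + 5/4*u - v + 11/4 to the basis.

S(f_1,h_3): lcm = u**2*v. S = -5/2*u**2 + 1/2*u*v**2 + 3/2*u*v - 11/2*u - v**2.
  leading term u**2: subtract (-5/4)·f_1 from -5/2*u**2 + 1/2*u*v**2 + 3/2*u*v - 11/2*u - v**2 → 1/2*u*v**2 + 11/4*u*v - 27/4*u - v**2 - 5/2*v
  leading term u*v**2: subtract (v)·h_3 from 1/2*u*v**2 + 11/4*u*v - 27/4*u - v**2 - 5/2*v → 3/2*u*v - 27/4*u - 21/4*v
  leading term u*v: subtract (3)·h_3 from 3/2*u*v - 27/4*u - 21/4*v → -21/2*u - 9/4*v - 33/4
  leading term u: no divisor's leading term divides it; move -21/2*u to the remainder.
  leading term v: no divisor's leading term divides it; move -9/4*v to the remainder.
  leading term 1: no divisor's leading term divides it; move -33/4 to the remainder.
  remainder -21/2*u - 9/4*v - 33/4 ≠ 0; add h_4 = -21/2*u - 9/4*v - 33/4 to the basis.

S(h_3,h_4): lcm = u*v. S = 5/2*u - 3/14*v**2 - 39/14*v + 11/2.
  leading term u: subtract (-5/21)·h_4 from 5/2*u - 3/14*v**2 - 39/14*v + 11/2 → -3/14*v**2 - 93/28*v + 99/28
  leading term v**2: no divisor's leading term divides it; move -3/14*v**2 to the remainder.
  leading term v: no divisor's leading term divides it; move -93/28*v to the remainder.
  leading term 1: no divisor's leading term divides it; move 99/28 to the remainder.
  remainder -3/14*v**2 - 93/28*v + 99/28 ≠ 0; add h_5 = -3/14*v**2 - 93/28*v + 99/28 to the basis.

The other S-polynomials (S(f_2,h_3), S(f_1,h_4), S(f_2,h_4), S(f_1,h_5), S(f_2,h_5), S(h_3,h_5), S(h_4,h_5)) all reduce to 0 modulo the current basis, so we have a Gröbner basis.
Inter-reduce: drop elements whose leading term is divisible by another's, tail-reduce, and make monic.
Reduced Gröbner basis: {u + 3/14*v + 11/14, v**2 + 31/2*v - 33/2}.

Since the basis is lex-ordered, v**2 + 31/2*v - 33/2 is univariate in v. Its roots are {-33/2, 1}. Back-substituting each root into the other basis elements fixes the other coordinates.
  v = -33/2: the earlier basis element becomes u - 11/4 = 0, giving u = 11/4 — point (11/4, -33/2).
  v = 1: the earlier basis element becomes u + 1 = 0, giving u = -1 — point (-1, 1).
Substituting each solution back into the original system confirms all equations vanish.

{(11/4, -33/2), (-1, 1)}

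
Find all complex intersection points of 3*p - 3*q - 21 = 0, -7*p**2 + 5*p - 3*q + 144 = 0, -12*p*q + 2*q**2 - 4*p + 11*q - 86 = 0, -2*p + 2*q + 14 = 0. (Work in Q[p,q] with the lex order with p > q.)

Compute a lex Gröbner basis by Buchberger's algorithm.
f_1 = 3*p - 3*q - 21, LT = p.
f_2 = -7*p**2 + 5*p - 3*q + 144, LT = p**2.
f_3 = -12*p*q - 4*p + 2*q**2 + 11*q - 86, LT = p*q.
f_4 = -2*p + 2*q + 14, LT = p.

S(f_1,f_2): lcm = p**2. S = -p*q - 44/7*p - 3/7*q + 144/7.
  reduce S modulo (f_1, f_2, f_3, f_4):
  remainder -q**2 - 96/7*q - 164/7 ≠ 0; add h_5 = -q**2 - 96/7*q - 164/7 to the basis.

S(f_1,f_3): lcm = p*q. S = -1/3*p - 5/6*q**2 - 73/12*q - 43/6.
  reduce S modulo (f_1, f_2, f_3, f_4, h_5):
  remainder 421/84*q + 421/42 ≠ 0; add h_6 = 421/84*q + 421/42 to the basis.

The other S-polynomials (S(f_1,f_4), S(f_2,f_3), S(f_2,f_4), S(f_3,f_4), S(f_1,h_5), S(f_2,h_5), S(f_3,h_5), S(f_4,h_5), S(f_1,h_6), S(f_2,h_6), S(f_3,h_6), S(f_4,h_6), S(h_5,h_6)) all reduce to 0 modulo the current basis, so we have a Gröbner basis.
Inter-reduce: drop elements whose leading term is divisible by another's, tail-reduce, and make monic.
Reduced Gröbner basis: {p - 5, q + 2}.

Elimination: the polynomial q + 2 lies in the elimination ideal for q, so q ∈ {-2}. For each such q, the remaining basis elements (now univariate) give the rest of the solution.
  q = -2: the earlier basis element becomes p - 5 = 0, giving p = 5 — point (5, -2).

{(5, -2)}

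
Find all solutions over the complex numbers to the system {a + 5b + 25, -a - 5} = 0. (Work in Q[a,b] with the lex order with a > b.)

Compute a lex Gröbner basis by Buchberger's algorithm.
f_1 = a + 5b + 25, LT = a.
f_2 = -a - 5, LT = a.

S(f_1,f_2): lcm = a. S = 5b + 20.
  leading term b: no divisor's leading term divides it; move 5b to the remainder.
  leading term 1: no divisor's leading term divides it; move 20 to the remainder.
  remainder 5b + 20 ≠ 0; add h_3 = 5b + 20 to the basis.

The other S-polynomials (S(f_1,h_3), S(f_2,h_3)) all reduce to 0 modulo the current basis, so we have a Gröbner basis.
Inter-reduce: drop elements whose leading term is divisible by another's, tail-reduce, and make monic.
Reduced Gröbner basis: {a + 5, b + 4}.

A lex Gröbner basis eliminates variables successively. Here b + 4 depends only on b, with roots {-4}; lifting each root through the earlier basis elements recovers the full solutions.
  b = -4: the earlier basis element becomes a + 5 = 0, giving a = -5 — point (-5, -4).

{(-5, -4)}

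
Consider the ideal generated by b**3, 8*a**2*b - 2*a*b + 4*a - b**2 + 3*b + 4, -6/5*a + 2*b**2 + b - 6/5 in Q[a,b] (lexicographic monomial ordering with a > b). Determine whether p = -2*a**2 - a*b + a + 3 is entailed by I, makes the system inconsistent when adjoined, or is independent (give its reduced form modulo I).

-2*a**2 - a*b + a + 3 lies in I (it reduces to 0).

First compute the reduced Gröbner basis of I by Buchberger's algorithm.
f_1 = b**3, LT = b**3.
f_2 = 8*a**2*b - 2*a*b + 4*a - b**2 + 3*b + 4, LT = a**2*b.
f_3 = -6/5*a + 2*b**2 + b - 6/5, LT = a.

S(f_2,f_3): lcm = a**2*b. S = 5/3*a*b**3 + 5/6*a*b**2 - 5/4*a*b + 1/2*a - 1/8*b**2 + 3/8*b + 1/2.
  reduce S modulo (f_1, f_2, f_3):
  remainder -7/6*b**2 + 49/24*b ≠ 0; add h_4 = -7/6*b**2 + 49/24*b to the basis.

S(f_1,h_4): lcm = b**3. S = 7/4*b**2.
  reduce S modulo (f_1, f_2, f_3, h_4):
  remainder 49/16*b ≠ 0; add h_5 = 49/16*b to the basis.

The other S-polynomials (S(f_1,f_2), S(f_1,f_3), S(f_2,h_4), S(f_3,h_4), S(f_1,h_5), S(f_2,h_5), S(f_3,h_5), S(h_4,h_5)) all reduce to 0 modulo the current basis, so we have a Gröbner basis.
Inter-reduce: drop elements whose leading term is divisible by another's, tail-reduce, and make monic.
Reduced Gröbner basis: {a + 1, b}.
Label its elements g_1 = a + 1, g_2 = b.

Reduce p = -2*a**2 - a*b + a + 3 modulo G:
  leading term a**2: subtract (-2*a)·g_1 from -2*a**2 - a*b + a + 3 → -a*b + 3*a + 3
  leading term a*b: subtract (-b)·g_1 from -a*b + 3*a + 3 → 3*a + b + 3
  leading term a: subtract (3)·g_1 from 3*a + b + 3 → b
  leading term b: subtract (1)·g_2 from b → 0
  normal form = 0.
Since the normal form is 0, p ∈ I.

Ideal membership is decidable via reduction modulo a Gröbner basis.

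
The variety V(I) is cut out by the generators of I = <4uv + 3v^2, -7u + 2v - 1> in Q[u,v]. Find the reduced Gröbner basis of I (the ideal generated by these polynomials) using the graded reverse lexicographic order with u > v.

G = {v^2 - 4/29v, u - 2/7v + 1/7}

This is the nonlinear analogue of row-reducing a linear system.

f_1 = 4uv + 3v^2, LT = uv.
f_2 = -7u + 2v - 1, LT = u.

S(f_1,f_2): lcm = uv. S = 29/28v^2 - 1/7v.
  leading term v^2: no divisor's leading term divides it; move 29/28v^2 to the remainder.
  leading term v: no divisor's leading term divides it; move -1/7v to the remainder.
  remainder 29/28v^2 - 1/7v ≠ 0; add g_3 = 29/28v^2 - 1/7v to the basis.

The other S-polynomials (S(f_1,g_3), S(f_2,g_3)) all reduce to 0 modulo the current basis, so we have a Gröbner basis.
Inter-reduce: drop elements whose leading term is divisible by another's, tail-reduce, and make monic.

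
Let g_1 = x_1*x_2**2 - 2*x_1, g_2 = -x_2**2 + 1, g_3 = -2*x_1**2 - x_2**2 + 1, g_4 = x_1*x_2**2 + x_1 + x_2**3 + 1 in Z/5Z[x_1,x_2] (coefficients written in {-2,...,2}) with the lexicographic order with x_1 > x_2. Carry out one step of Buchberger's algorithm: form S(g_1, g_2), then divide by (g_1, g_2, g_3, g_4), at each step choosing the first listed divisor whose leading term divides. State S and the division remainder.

lcm(LM(g_1), LM(g_2)) = x_1*x_2**2.
S = (lcm/LT(g_1))·g_1 − (lcm/LT(g_2))·g_2 = -x_1.
Reduce S modulo (g_1, g_2, g_3, g_4) in that order:
  leading term x_1: no divisor's leading term divides it; move -x_1 to the remainder.
The remainder -x_1 is nonzero, so it would be added as the next basis element.

S(g_1, g_2) = -x_1; remainder on division = -x_1.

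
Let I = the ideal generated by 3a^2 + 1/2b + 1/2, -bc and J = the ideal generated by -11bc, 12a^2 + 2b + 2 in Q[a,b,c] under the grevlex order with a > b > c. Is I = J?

For a fixed monomial order, each ideal has a unique reduced Gröbner basis; comparing bases decides equality.
Buchberger on the first generating set:
f_1 = 3a^2 + 1/2b + 1/2, LT = a^2.
f_2 = -bc, LT = bc.

S(f_1,f_2): leading monomials are coprime, so the S-polynomial reduces to 0 (Buchberger's first criterion).
Every S-polynomial of the final basis reduces to 0, so we have a Gröbner basis.
Inter-reduce: drop elements whose leading term is divisible by another's, tail-reduce, and make monic.
Reduced Gröbner basis: {a^2 + 1/6b + 1/6, bc}.

Buchberger on the second generating set:
h_1 = -11bc, LT = bc.
h_2 = 12a^2 + 2b + 2, LT = a^2.

S(h_1,h_2): leading monomials are coprime, so the S-polynomial reduces to 0 (Buchberger's first criterion).
Every S-polynomial of the final basis reduces to 0, so we have a Gröbner basis.
Inter-reduce: drop elements whose leading term is divisible by another's, tail-reduce, and make monic.
Reduced Gröbner basis: {a^2 + 1/6b + 1/6, bc}.

The two bases agree; hence the ideals are identical.

Yes, the ideals are equal.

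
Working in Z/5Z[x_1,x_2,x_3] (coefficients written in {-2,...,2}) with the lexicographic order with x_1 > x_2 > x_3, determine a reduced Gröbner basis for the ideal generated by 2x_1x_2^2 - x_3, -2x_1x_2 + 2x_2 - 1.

f_1 = 2x_1x_2^2 - x_3, LT = x_1x_2^2.
f_2 = -2x_1x_2 + 2x_2 - 1, LT = x_1x_2.

S(f_1,f_2): lcm = x_1x_2^2. S = x_2^2 + 2x_2 + 2x_3.
  leading term x_2^2: no divisor's leading term divides it; move x_2^2 to the remainder.
  leading term x_2: no divisor's leading term divides it; move 2x_2 to the remainder.
  leading term x_3: no divisor's leading term divides it; move 2x_3 to the remainder.
  remainder x_2^2 + 2x_2 + 2x_3 ≠ 0; add g_3 = x_2^2 + 2x_2 + 2x_3 to the basis.

S(f_1,g_3): lcm = x_1x_2^2. S = -2x_1x_2 - 2x_1x_3 + 2x_3.
  leading term x_1x_2: subtract (1)·f_2 from -2x_1x_2 - 2x_1x_3 + 2x_3 → -2x_1x_3 - 2x_2 + 2x_3 + 1
  leading term x_1x_3: no divisor's leading term divides it; move -2x_1x_3 to the remainder.
  leading term x_2: no divisor's leading term divides it; move -2x_2 to the remainder.
  leading term x_3: no divisor's leading term divides it; move 2x_3 to the remainder.
  leading term 1: no divisor's leading term divides it; move 1 to the remainder.
  remainder -2x_1x_3 - 2x_2 + 2x_3 + 1 ≠ 0; add g_4 = -2x_1x_3 - 2x_2 + 2x_3 + 1 to the basis.

The other S-polynomials (S(f_2,g_3), S(f_1,g_4), S(f_2,g_4), S(g_3,g_4)) all reduce to 0 modulo the current basis, so we have a Gröbner basis.
Inter-reduce: drop elements whose leading term is divisible by another's, tail-reduce, and make monic.

G = {x_1x_2 - x_2 - 2, x_1x_3 + x_2 - x_3 + 2, x_2^2 + 2x_2 + 2x_3}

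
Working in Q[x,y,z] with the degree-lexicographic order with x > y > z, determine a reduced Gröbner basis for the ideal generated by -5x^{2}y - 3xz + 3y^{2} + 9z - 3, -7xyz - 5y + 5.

G = {y^{3}z + \tfrac{25}{21}xy^{2} + 3yz^{2} - \tfrac{25}{21}xy - \tfrac{2}{7}yz - \tfrac{5}{7}z, x^{2}y + \tfrac{3}{5}xz - \tfrac{3}{5}y^{2} - \tfrac{9}{5}z + \tfrac{3}{5}, xyz + \tfrac{5}{7}y - \tfrac{5}{7}, xz^{2} - y^{2}z - \tfrac{25}{21}xy - 3z^{2} + \tfrac{25}{21}x + z}

f_1 = -5x^{2}y - 3xz + 3y^{2} + 9z - 3, LT = x^{2}y.
f_2 = -7xyz - 5y + 5, LT = xyz.

S(f_1,f_2): lcm = x^{2}yz. S = \tfrac{3}{5}xz^{2} - \tfrac{3}{5}y^{2}z - \tfrac{5}{7}xy - \tfrac{9}{5}z^{2} + \tfrac{5}{7}x + \tfrac{3}{5}z.
  leading term xz^{2}: no divisor's leading term divides it; move \tfrac{3}{5}xz^{2} to the remainder.
  leading term y^{2}z: no divisor's leading term divides it; move -\tfrac{3}{5}y^{2}z to the remainder.
  leading term xy: no divisor's leading term divides it; move -\tfrac{5}{7}xy to the remainder.
  leading term z^{2}: no divisor's leading term divides it; move -\tfrac{9}{5}z^{2} to the remainder.
  leading term x: no divisor's leading term divides it; move \tfrac{5}{7}x to the remainder.
  leading term z: no divisor's leading term divides it; move \tfrac{3}{5}z to the remainder.
  remainder \tfrac{3}{5}xz^{2} - \tfrac{3}{5}y^{2}z - \tfrac{5}{7}xy - \tfrac{9}{5}z^{2} + \tfrac{5}{7}x + \tfrac{3}{5}z ≠ 0; add g_3 = \tfrac{3}{5}xz^{2} - \tfrac{3}{5}y^{2}z - \tfrac{5}{7}xy - \tfrac{9}{5}z^{2} + \tfrac{5}{7}x + \tfrac{3}{5}z to the basis.

S(f_2,g_3): lcm = xyz^{2}. S = y^{3}z + \tfrac{25}{21}xy^{2} + 3yz^{2} - \tfrac{25}{21}xy - \tfrac{2}{7}yz - \tfrac{5}{7}z.
  leading term y^{3}z: no divisor's leading term divides it; move y^{3}z to the remainder.
  leading term xy^{2}: no divisor's leading term divides it; move \tfrac{25}{21}xy^{2} to the remainder.
  leading term yz^{2}: no divisor's leading term divides it; move 3yz^{2} to the remainder.
  leading term xy: no divisor's leading term divides it; move -\tfrac{25}{21}xy to the remainder.
  leading term yz: no divisor's leading term divides it; move -\tfrac{2}{7}yz to the remainder.
  leading term z: no divisor's leading term divides it; move -\tfrac{5}{7}z to the remainder.
  remainder y^{3}z + \tfrac{25}{21}xy^{2} + 3yz^{2} - \tfrac{25}{21}xy - \tfrac{2}{7}yz - \tfrac{5}{7}z ≠ 0; add g_4 = y^{3}z + \tfrac{25}{21}xy^{2} + 3yz^{2} - \tfrac{25}{21}xy - \tfrac{2}{7}yz - \tfrac{5}{7}z to the basis.

The other S-polynomials (S(f_1,g_3), S(f_1,g_4), S(f_2,g_4), S(g_3,g_4)) all reduce to 0 modulo the current basis, so we have a Gröbner basis.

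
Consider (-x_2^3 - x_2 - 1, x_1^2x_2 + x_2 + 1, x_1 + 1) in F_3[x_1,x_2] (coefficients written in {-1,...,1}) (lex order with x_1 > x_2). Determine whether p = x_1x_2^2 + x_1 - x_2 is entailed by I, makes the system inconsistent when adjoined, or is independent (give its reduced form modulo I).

x_1x_2^2 + x_1 - x_2 lies in I (it reduces to 0).

First compute the reduced Gröbner basis of I by Buchberger's algorithm.
f_1 = -x_2^3 - x_2 - 1, LT = x_2^3.
f_2 = x_1^2x_2 + x_2 + 1, LT = x_1^2x_2.
f_3 = x_1 + 1, LT = x_1.

S(f_1,f_2): lcm = x_1^2x_2^3. S = x_1^2x_2 + x_1^2 - x_2^3 - x_2^2.
  leading term x_1^2x_2: subtract (1)·f_2 from x_1^2x_2 + x_1^2 - x_2^3 - x_2^2 → x_1^2 - x_2^3 - x_2^2 - x_2 - 1
  leading term x_1^2: subtract (x_1)·f_3 from x_1^2 - x_2^3 - x_2^2 - x_2 - 1 → -x_1 - x_2^3 - x_2^2 - x_2 - 1
  leading term x_1: subtract (-1)·f_3 from -x_1 - x_2^3 - x_2^2 - x_2 - 1 → -x_2^3 - x_2^2 - x_2
  leading term x_2^3: subtract (1)·f_1 from -x_2^3 - x_2^2 - x_2 → -x_2^2 + 1
  leading term x_2^2: no divisor's leading term divides it; move -x_2^2 to the remainder.
  leading term 1: no divisor's leading term divides it; move 1 to the remainder.
  remainder -x_2^2 + 1 ≠ 0; add h_4 = -x_2^2 + 1 to the basis.

S(f_1,f_3): leading monomials are coprime, so the S-polynomial reduces to 0 (Buchberger's first criterion).
S(f_2,f_3): lcm = x_1^2x_2. S = -x_1x_2 + x_2 + 1.
  leading term x_1x_2: subtract (-x_2)·f_3 from -x_1x_2 + x_2 + 1 → -x_2 + 1
  leading term x_2: no divisor's leading term divides it; move -x_2 to the remainder.
  leading term 1: no divisor's leading term divides it; move 1 to the remainder.
  remainder -x_2 + 1 ≠ 0; add h_5 = -x_2 + 1 to the basis.

S(f_1,h_4): lcm = x_2^3. S = -x_2 + 1.
  leading term x_2: subtract (1)·h_5 from -x_2 + 1 → 0
  remainder 0.

S(f_2,h_4): lcm = x_1^2x_2^2. S = x_1^2 + x_2^2 + x_2.
  leading term x_1^2: subtract (x_1)·f_3 from x_1^2 + x_2^2 + x_2 → -x_1 + x_2^2 + x_2
  leading term x_1: subtract (-1)·f_3 from -x_1 + x_2^2 + x_2 → x_2^2 + x_2 + 1
  leading term x_2^2: subtract (-1)·h_4 from x_2^2 + x_2 + 1 → x_2 - 1
  leading term x_2: subtract (-1)·h_5 from x_2 - 1 → 0
  remainder 0.

S(f_3,h_4): leading monomials are coprime, so the S-polynomial reduces to 0 (Buchberger's first criterion).
S(f_1,h_5): lcm = x_2^3. S = x_2^2 + x_2 + 1.
  leading term x_2^2: subtract (-1)·h_4 from x_2^2 + x_2 + 1 → x_2 - 1
  leading term x_2: subtract (-1)·h_5 from x_2 - 1 → 0
  remainder 0.

S(f_2,h_5): lcm = x_1^2x_2. S = x_1^2 + x_2 + 1.
  leading term x_1^2: subtract (x_1)·f_3 from x_1^2 + x_2 + 1 → -x_1 + x_2 + 1
  leading term x_1: subtract (-1)·f_3 from -x_1 + x_2 + 1 → x_2 - 1
  leading term x_2: subtract (-1)·h_5 from x_2 - 1 → 0
  remainder 0.

S(f_3,h_5): leading monomials are coprime, so the S-polynomial reduces to 0 (Buchberger's first criterion).
S(h_4,h_5): lcm = x_2^2. S = x_2 - 1.
  leading term x_2: subtract (-1)·h_5 from x_2 - 1 → 0
  remainder 0.

Every S-polynomial of the final basis reduces to 0, so we have a Gröbner basis.
Inter-reduce: drop elements whose leading term is divisible by another's, tail-reduce, and make monic.
Reduced Gröbner basis: {x_1 + 1, x_2 - 1}.
Label its elements g_1 = x_1 + 1, g_2 = x_2 - 1.

Reduce p = x_1x_2^2 + x_1 - x_2 modulo G:
  leading term x_1x_2^2: subtract (x_2^2)·g_1 from x_1x_2^2 + x_1 - x_2 → x_1 - x_2^2 - x_2
  leading term x_1: subtract (1)·g_1 from x_1 - x_2^2 - x_2 → -x_2^2 - x_2 - 1
  leading term x_2^2: subtract (-x_2)·g_2 from -x_2^2 - x_2 - 1 → x_2 - 1
  leading term x_2: subtract (1)·g_2 from x_2 - 1 → 0
  normal form = 0.
Since the normal form is 0, p ∈ I.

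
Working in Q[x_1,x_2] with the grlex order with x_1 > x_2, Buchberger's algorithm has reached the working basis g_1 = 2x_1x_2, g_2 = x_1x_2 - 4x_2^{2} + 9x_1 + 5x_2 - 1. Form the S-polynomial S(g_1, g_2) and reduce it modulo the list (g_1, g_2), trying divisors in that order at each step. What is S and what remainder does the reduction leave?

S(g_1, g_2) = 4x_2^{2} - 9x_1 - 5x_2 + 1; remainder on division = 4x_2^{2} - 9x_1 - 5x_2 + 1.

lcm(LM(g_1), LM(g_2)) = x_1x_2.
S = (lcm/LT(g_1))·g_1 − (lcm/LT(g_2))·g_2 = 4x_2^{2} - 9x_1 - 5x_2 + 1.
Reduce S modulo (g_1, g_2) in that order:
  leading term x_2^{2}: no divisor's leading term divides it; move 4x_2^{2} to the remainder.
  leading term x_1: no divisor's leading term divides it; move -9x_1 to the remainder.
  leading term x_2: no divisor's leading term divides it; move -5x_2 to the remainder.
  leading term 1: no divisor's leading term divides it; move 1 to the remainder.
The remainder 4x_2^{2} - 9x_1 - 5x_2 + 1 is nonzero, so it would be added as the next basis element.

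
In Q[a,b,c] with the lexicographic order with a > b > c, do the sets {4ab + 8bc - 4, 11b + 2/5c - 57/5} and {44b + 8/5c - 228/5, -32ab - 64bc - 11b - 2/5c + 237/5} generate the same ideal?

Equality of ideals is decidable: compute both reduced Gröbner bases (unique for the ordering) and check whether they agree.
Buchberger on the first generating set:
f_1 = 4ab + 8bc - 4, LT = ab.
f_2 = 11b + 2/5c - 57/5, LT = b.

S(f_1,f_2): lcm = ab. S = -2/55ac + 57/55a + 2bc - 1.
  leading term ac: no divisor's leading term divides it; move -2/55ac to the remainder.
  leading term a: no divisor's leading term divides it; move 57/55a to the remainder.
  leading term bc: subtract (2/11c)·f_2 from 2bc - 1 → -4/55c^2 + 114/55c - 1
  leading term c^2: no divisor's leading term divides it; move -4/55c^2 to the remainder.
  leading term c: no divisor's leading term divides it; move 114/55c to the remainder.
  leading term 1: no divisor's leading term divides it; move -1 to the remainder.
  remainder -2/55ac + 57/55a - 4/55c^2 + 114/55c - 1 ≠ 0; add g_3 = -2/55ac + 57/55a - 4/55c^2 + 114/55c - 1 to the basis.

The other S-polynomials (S(f_1,g_3), S(f_2,g_3)) all reduce to 0 modulo the current basis, so we have a Gröbner basis.
Inter-reduce: drop elements whose leading term is divisible by another's, tail-reduce, and make monic.
Reduced Gröbner basis: {ac - 57/2a + 2c^2 - 57c + 55/2, b + 2/55c - 57/55}.

Buchberger on the second generating set:
h_1 = 44b + 8/5c - 228/5, LT = b.
h_2 = -32ab - 64bc - 11b - 2/5c + 237/5, LT = ab.

S(h_1,h_2): lcm = ab. S = 2/55ac - 57/55a - 2bc - 11/32b - 1/80c + 237/160.
  leading term ac: no divisor's leading term divides it; move 2/55ac to the remainder.
  leading term a: no divisor's leading term divides it; move -57/55a to the remainder.
  leading term bc: subtract (-1/22c)·h_1 from -2bc - 11/32b - 1/80c + 237/160 → -11/32b + 4/55c^2 - 367/176c + 237/160
  leading term b: subtract (-1/128)·h_1 from -11/32b + 4/55c^2 - 367/176c + 237/160 → 4/55c^2 - 114/55c + 9/8
  leading term c^2: no divisor's leading term divides it; move 4/55c^2 to the remainder.
  leading term c: no divisor's leading term divides it; move -114/55c to the remainder.
  leading term 1: no divisor's leading term divides it; move 9/8 to the remainder.
  remainder 2/55ac - 57/55a + 4/55c^2 - 114/55c + 9/8 ≠ 0; add k_3 = 2/55ac - 57/55a + 4/55c^2 - 114/55c + 9/8 to the basis.

The other S-polynomials (S(h_1,k_3), S(h_2,k_3)) all reduce to 0 modulo the current basis, so we have a Gröbner basis.
Inter-reduce: drop elements whose leading term is divisible by another's, tail-reduce, and make monic.
Reduced Gröbner basis: {ac - 57/2a + 2c^2 - 57c + 495/16, b + 2/55c - 57/55}.

These differ, so the ideals are not equal.

No, the ideals differ.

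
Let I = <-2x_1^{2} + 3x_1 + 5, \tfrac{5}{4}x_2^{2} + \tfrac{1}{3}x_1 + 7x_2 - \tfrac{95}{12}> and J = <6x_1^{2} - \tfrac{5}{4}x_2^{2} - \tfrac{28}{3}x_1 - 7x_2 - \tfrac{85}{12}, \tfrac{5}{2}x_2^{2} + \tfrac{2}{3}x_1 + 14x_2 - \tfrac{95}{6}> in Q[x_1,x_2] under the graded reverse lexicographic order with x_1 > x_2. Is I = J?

For a fixed monomial order, each ideal has a unique reduced Gröbner basis; comparing bases decides equality.
Buchberger on the first generating set:
f_1 = -2x_1^{2} + 3x_1 + 5, LT = x_1^{2}.
f_2 = \tfrac{5}{4}x_2^{2} + \tfrac{1}{3}x_1 + 7x_2 - \tfrac{95}{12}, LT = x_2^{2}.

The S-polynomials (S(f_1,f_2)) all reduce to 0 modulo the current basis, so we have a Gröbner basis.
Inter-reduce: drop elements whose leading term is divisible by another's, tail-reduce, and make monic.
Reduced Gröbner basis: {x_1^{2} - \tfrac{3}{2}x_1 - \tfrac{5}{2}, x_2^{2} + \tfrac{4}{15}x_1 + \tfrac{28}{5}x_2 - \tfrac{19}{3}}.

Buchberger on the second generating set:
h_1 = 6x_1^{2} - \tfrac{5}{4}x_2^{2} - \tfrac{28}{3}x_1 - 7x_2 - \tfrac{85}{12}, LT = x_1^{2}.
h_2 = \tfrac{5}{2}x_2^{2} + \tfrac{2}{3}x_1 + 14x_2 - \tfrac{95}{6}, LT = x_2^{2}.

The S-polynomials (S(h_1,h_2)) all reduce to 0 modulo the current basis, so we have a Gröbner basis.
Inter-reduce: drop elements whose leading term is divisible by another's, tail-reduce, and make monic.
Reduced Gröbner basis: {x_1^{2} - \tfrac{3}{2}x_1 - \tfrac{5}{2}, x_2^{2} + \tfrac{4}{15}x_1 + \tfrac{28}{5}x_2 - \tfrac{19}{3}}.

The two bases agree; hence the ideals are identical.

Yes, the ideals are equal.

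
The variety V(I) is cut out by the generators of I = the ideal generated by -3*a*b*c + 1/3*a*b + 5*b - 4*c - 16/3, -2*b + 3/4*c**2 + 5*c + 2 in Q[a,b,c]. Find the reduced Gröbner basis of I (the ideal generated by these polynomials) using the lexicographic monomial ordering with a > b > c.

f_1 = -3*a*b*c + 1/3*a*b + 5*b - 4*c - 16/3, LT = a*b*c.
f_2 = -2*b + 3/4*c**2 + 5*c + 2, LT = b.

S(f_1,f_2): lcm = a*b*c. S = -1/9*a*b + 3/8*a*c**3 + 5/2*a*c**2 + a*c - 5/3*b + 4/3*c + 16/9.
  reduce S modulo (f_1, f_2):
  remainder 3/8*a*c**3 + 59/24*a*c**2 + 13/18*a*c - 1/9*a - 5/8*c**2 - 17/6*c + 1/9 ≠ 0; add g_3 = 3/8*a*c**3 + 59/24*a*c**2 + 13/18*a*c - 1/9*a - 5/8*c**2 - 17/6*c + 1/9 to the basis.

The other S-polynomials (S(f_1,g_3), S(f_2,g_3)) all reduce to 0 modulo the current basis, so we have a Gröbner basis.
Inter-reduce: drop elements whose leading term is divisible by another's, tail-reduce, and make monic.

G = {a*c**3 + 59/9*a*c**2 + 52/27*a*c - 8/27*a - 5/3*c**2 - 68/9*c + 8/27, b - 3/8*c**2 - 5/2*c - 1}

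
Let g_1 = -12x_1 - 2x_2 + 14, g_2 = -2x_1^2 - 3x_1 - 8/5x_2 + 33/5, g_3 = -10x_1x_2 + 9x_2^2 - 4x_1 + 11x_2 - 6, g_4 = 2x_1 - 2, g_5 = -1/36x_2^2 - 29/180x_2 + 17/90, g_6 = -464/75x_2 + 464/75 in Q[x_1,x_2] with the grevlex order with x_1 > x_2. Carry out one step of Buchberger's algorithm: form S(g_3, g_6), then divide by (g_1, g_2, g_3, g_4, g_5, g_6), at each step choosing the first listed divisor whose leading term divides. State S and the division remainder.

S(g_3, g_6) = -9/10x_2^2 + 7/5x_1 - 11/10x_2 + 3/5; remainder on division = 0.

lcm(LM(g_3), LM(g_6)) = x_1x_2.
S = (lcm/LT(g_3))·g_3 − (lcm/LT(g_6))·g_6 = -9/10x_2^2 + 7/5x_1 - 11/10x_2 + 3/5.
Reduce S modulo (g_1, g_2, g_3, g_4, g_5, g_6) in that order:
  leading term x_2^2: subtract (162/5)·g_5 from -9/10x_2^2 + 7/5x_1 - 11/10x_2 + 3/5 → 7/5x_1 + 103/25x_2 - 138/25
  leading term x_1: subtract (-7/60)·g_1 from 7/5x_1 + 103/25x_2 - 138/25 → 583/150x_2 - 583/150
  leading term x_2: subtract (-583/928)·g_6 from 583/150x_2 - 583/150 → 0
The remainder is 0, so this S-polynomial contributes no new basis element.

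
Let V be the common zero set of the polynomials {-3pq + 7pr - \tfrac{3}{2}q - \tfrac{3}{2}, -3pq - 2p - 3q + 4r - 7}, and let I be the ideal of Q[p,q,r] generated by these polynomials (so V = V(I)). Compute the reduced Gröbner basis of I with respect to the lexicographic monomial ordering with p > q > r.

f_1 = -3pq + 7pr - \tfrac{3}{2}q - \tfrac{3}{2}, LT = pq.
f_2 = -3pq - 2p - 3q + 4r - 7, LT = pq.

S(f_1,f_2): lcm = pq. S = -\tfrac{7}{3}pr - \tfrac{2}{3}p - \tfrac{1}{2}q + \tfrac{4}{3}r - \tfrac{11}{6}.
  leading term pr: no divisor's leading term divides it; move -\tfrac{7}{3}pr to the remainder.
  leading term p: no divisor's leading term divides it; move -\tfrac{2}{3}p to the remainder.
  leading term q: no divisor's leading term divides it; move -\tfrac{1}{2}q to the remainder.
  leading term r: no divisor's leading term divides it; move \tfrac{4}{3}r to the remainder.
  leading term 1: no divisor's leading term divides it; move -\tfrac{11}{6} to the remainder.
  remainder -\tfrac{7}{3}pr - \tfrac{2}{3}p - \tfrac{1}{2}q + \tfrac{4}{3}r - \tfrac{11}{6} ≠ 0; add g_3 = -\tfrac{7}{3}pr - \tfrac{2}{3}p - \tfrac{1}{2}q + \tfrac{4}{3}r - \tfrac{11}{6} to the basis.

S(f_1,g_3): lcm = pqr. S = -\tfrac{2}{7}pq - \tfrac{7}{3}pr^{2} - \tfrac{3}{14}q^{2} + \tfrac{15}{14}qr - \tfrac{11}{14}q + \tfrac{1}{2}r.
  leading term pq: subtract (\tfrac{2}{21})·f_1 from -\tfrac{2}{7}pq - \tfrac{7}{3}pr^{2} - \tfrac{3}{14}q^{2} + \tfrac{15}{14}qr - \tfrac{11}{14}q + \tfrac{1}{2}r → -\tfrac{7}{3}pr^{2} - \tfrac{2}{3}pr - \tfrac{3}{14}q^{2} + \tfrac{15}{14}qr - \tfrac{9}{14}q + \tfrac{1}{2}r + \tfrac{1}{7}
  leading term pr^{2}: subtract (r)·g_3 from -\tfrac{7}{3}pr^{2} - \tfrac{2}{3}pr - \tfrac{3}{14}q^{2} + \tfrac{15}{14}qr - \tfrac{9}{14}q + \tfrac{1}{2}r + \tfrac{1}{7} → -\tfrac{3}{14}q^{2} + \tfrac{11}{7}qr - \tfrac{9}{14}q - \tfrac{4}{3}r^{2} + \tfrac{7}{3}r + \tfrac{1}{7}
  leading term q^{2}: no divisor's leading term divides it; move -\tfrac{3}{14}q^{2} to the remainder.
  leading term qr: no divisor's leading term divides it; move \tfrac{11}{7}qr to the remainder.
  leading term q: no divisor's leading term divides it; move -\tfrac{9}{14}q to the remainder.
  leading term r^{2}: no divisor's leading term divides it; move -\tfrac{4}{3}r^{2} to the remainder.
  leading term r: no divisor's leading term divides it; move \tfrac{7}{3}r to the remainder.
  leading term 1: no divisor's leading term divides it; move \tfrac{1}{7} to the remainder.
  remainder -\tfrac{3}{14}q^{2} + \tfrac{11}{7}qr - \tfrac{9}{14}q - \tfrac{4}{3}r^{2} + \tfrac{7}{3}r + \tfrac{1}{7} ≠ 0; add g_4 = -\tfrac{3}{14}q^{2} + \tfrac{11}{7}qr - \tfrac{9}{14}q - \tfrac{4}{3}r^{2} + \tfrac{7}{3}r + \tfrac{1}{7} to the basis.

The other S-polynomials (S(f_2,g_3), S(f_1,g_4), S(f_2,g_4), S(g_3,g_4)) all reduce to 0 modulo the current basis, so we have a Gröbner basis.
Inter-reduce: drop elements whose leading term is divisible by another's, tail-reduce, and make monic.

G = {pq + \tfrac{2}{3}p + q - \tfrac{4}{3}r + \tfrac{7}{3}, pr + \tfrac{2}{7}p + \tfrac{3}{14}q - \tfrac{4}{7}r + \tfrac{11}{14}, q^{2} - \tfrac{22}{3}qr + 3q + \tfrac{56}{9}r^{2} - \tfrac{98}{9}r - \tfrac{2}{3}}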